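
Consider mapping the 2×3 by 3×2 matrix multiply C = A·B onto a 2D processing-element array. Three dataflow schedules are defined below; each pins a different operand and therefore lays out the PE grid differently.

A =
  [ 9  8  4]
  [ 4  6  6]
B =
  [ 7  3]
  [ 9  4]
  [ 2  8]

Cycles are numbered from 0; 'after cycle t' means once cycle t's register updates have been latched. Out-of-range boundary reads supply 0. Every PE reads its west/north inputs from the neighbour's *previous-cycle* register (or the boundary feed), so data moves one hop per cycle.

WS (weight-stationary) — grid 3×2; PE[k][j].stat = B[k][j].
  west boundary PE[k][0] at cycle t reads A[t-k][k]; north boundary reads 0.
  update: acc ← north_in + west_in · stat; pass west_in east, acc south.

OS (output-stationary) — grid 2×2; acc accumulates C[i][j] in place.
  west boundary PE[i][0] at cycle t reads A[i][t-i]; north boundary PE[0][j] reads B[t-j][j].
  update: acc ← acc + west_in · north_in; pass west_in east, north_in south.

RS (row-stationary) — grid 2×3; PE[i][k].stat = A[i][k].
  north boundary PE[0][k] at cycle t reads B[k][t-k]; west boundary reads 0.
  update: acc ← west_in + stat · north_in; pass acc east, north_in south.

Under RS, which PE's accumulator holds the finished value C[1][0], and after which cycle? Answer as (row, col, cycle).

RS: C[1][0] accumulates in PE[1][2]:
  [0] (1,2) acc=0 (h:0 v:0)
  [1] (1,2) acc=0 (h:0 v:0)
  [2] (1,2) acc=0 (h:0 v:0)
  [3] (1,2) acc=94 (h:94 v:2)

(row, col, cycle) = (1, 2, 3)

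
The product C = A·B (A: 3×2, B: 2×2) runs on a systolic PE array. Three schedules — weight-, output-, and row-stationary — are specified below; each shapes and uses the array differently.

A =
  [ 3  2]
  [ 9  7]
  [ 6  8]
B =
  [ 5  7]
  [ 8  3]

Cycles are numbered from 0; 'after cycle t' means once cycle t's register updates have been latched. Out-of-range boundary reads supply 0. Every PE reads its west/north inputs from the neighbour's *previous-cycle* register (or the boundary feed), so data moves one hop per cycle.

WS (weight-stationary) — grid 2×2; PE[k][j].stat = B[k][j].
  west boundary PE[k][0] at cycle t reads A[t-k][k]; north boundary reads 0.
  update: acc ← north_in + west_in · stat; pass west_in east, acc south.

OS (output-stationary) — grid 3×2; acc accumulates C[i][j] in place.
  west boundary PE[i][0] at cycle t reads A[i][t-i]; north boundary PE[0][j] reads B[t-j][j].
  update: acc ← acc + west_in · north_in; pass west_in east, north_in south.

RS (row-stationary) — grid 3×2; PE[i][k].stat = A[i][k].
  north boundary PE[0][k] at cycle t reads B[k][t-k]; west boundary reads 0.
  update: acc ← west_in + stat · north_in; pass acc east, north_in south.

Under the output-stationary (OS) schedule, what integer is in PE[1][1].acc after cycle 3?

PE[1][1].acc = 84

OS (3×2). Following PE[1][1] plus its west/north inputs:
  cycle 0: PE[0][1] → acc 0, east 0, south 0
  cycle 0: PE[1][0] → acc 0, east 0, south 0
  cycle 0: PE[1][1] → acc 0, east 0, south 0
  cycle 1: PE[0][1] → acc 21, east 3, south 7
  cycle 1: PE[1][0] → acc 45, east 9, south 5
  cycle 1: PE[1][1] → acc 0, east 0, south 0
  cycle 2: PE[0][1] → acc 27, east 2, south 3
  cycle 2: PE[1][0] → acc 101, east 7, south 8
  cycle 2: PE[1][1] → acc 63, east 9, south 7
  cycle 3: PE[0][1] → acc 27, east 0, south 0
  cycle 3: PE[1][0] → acc 101, east 0, south 0
  cycle 3: PE[1][1] → acc 84, east 7, south 3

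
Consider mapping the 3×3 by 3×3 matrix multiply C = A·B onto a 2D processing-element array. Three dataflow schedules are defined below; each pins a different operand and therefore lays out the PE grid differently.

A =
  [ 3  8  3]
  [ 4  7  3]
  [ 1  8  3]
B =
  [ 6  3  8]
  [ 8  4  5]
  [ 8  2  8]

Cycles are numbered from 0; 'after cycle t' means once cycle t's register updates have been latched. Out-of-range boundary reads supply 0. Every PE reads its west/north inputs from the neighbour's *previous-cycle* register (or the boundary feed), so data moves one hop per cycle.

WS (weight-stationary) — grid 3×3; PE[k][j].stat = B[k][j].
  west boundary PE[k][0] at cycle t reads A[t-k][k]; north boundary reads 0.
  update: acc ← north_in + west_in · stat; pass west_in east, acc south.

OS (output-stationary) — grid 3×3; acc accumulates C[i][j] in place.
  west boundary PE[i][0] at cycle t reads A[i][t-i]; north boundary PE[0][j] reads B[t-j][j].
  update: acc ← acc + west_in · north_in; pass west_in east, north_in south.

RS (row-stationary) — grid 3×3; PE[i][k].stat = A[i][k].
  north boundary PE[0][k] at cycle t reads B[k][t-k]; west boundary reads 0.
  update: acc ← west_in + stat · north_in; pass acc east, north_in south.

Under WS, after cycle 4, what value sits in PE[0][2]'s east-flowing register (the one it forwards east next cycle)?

register = 1

WS 3×3: PE[0][2] cycle-by-cycle (with neighbour feeds):
  after 0 — PE[0][1] acc=0, pass-E 0, pass-S 0
  after 0 — PE[0][2] acc=0, pass-E 0, pass-S 0
  after 1 — PE[0][1] acc=9, pass-E 3, pass-S 9
  after 1 — PE[0][2] acc=0, pass-E 0, pass-S 0
  after 2 — PE[0][1] acc=12, pass-E 4, pass-S 12
  after 2 — PE[0][2] acc=24, pass-E 3, pass-S 24
  after 3 — PE[0][1] acc=3, pass-E 1, pass-S 3
  after 3 — PE[0][2] acc=32, pass-E 4, pass-S 32
  after 4 — PE[0][1] acc=0, pass-E 0, pass-S 0
  after 4 — PE[0][2] acc=8, pass-E 1, pass-S 8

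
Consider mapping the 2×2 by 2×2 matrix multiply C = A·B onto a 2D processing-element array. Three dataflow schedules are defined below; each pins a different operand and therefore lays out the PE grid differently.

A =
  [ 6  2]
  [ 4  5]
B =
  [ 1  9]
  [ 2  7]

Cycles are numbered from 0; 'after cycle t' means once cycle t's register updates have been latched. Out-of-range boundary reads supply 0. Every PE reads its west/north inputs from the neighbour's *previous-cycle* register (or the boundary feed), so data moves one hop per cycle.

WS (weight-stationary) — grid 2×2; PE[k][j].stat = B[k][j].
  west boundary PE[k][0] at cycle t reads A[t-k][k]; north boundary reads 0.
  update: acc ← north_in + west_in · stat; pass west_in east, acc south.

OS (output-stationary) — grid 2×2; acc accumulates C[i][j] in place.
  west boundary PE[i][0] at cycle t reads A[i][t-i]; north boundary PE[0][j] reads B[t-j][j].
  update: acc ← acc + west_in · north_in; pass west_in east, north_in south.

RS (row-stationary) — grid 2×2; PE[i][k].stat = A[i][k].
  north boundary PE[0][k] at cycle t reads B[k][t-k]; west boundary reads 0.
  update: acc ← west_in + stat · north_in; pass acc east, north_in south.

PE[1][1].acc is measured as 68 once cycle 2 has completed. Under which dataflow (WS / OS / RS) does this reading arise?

WS [2×2] PE[1][1] across cycles:
  c0 r1c1: 0 / 0 / 0
  c1 r1c1: 0 / 0 / 0
  c2 r1c1: 68 / 2 / 68
OS [2×2] PE[1][1] across cycles:
  c0 r1c1: 0 / 0 / 0
  c1 r1c1: 0 / 0 / 0
  c2 r1c1: 36 / 4 / 9
RS [2×2] PE[1][1] across cycles:
  c0 r1c1: 0 / 0 / 0
  c1 r1c1: 0 / 0 / 0
  c2 r1c1: 14 / 14 / 2

dataflow = WS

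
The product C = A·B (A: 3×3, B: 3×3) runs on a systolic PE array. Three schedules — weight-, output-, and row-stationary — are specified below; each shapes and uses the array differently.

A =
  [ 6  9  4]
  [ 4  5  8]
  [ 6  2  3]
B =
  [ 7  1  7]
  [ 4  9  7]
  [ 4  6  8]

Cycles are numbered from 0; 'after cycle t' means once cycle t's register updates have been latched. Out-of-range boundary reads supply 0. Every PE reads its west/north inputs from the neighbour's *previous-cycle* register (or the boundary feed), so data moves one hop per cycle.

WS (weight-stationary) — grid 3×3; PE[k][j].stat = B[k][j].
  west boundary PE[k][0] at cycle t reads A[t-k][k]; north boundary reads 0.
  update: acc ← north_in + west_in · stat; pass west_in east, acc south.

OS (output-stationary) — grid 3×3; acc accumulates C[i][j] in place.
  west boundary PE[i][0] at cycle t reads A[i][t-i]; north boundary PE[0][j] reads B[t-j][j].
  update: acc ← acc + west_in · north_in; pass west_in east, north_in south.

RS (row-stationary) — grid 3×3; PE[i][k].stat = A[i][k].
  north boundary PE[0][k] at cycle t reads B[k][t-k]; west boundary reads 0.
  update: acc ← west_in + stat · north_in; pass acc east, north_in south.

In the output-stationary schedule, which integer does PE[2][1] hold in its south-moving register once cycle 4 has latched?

register = 9

Tracing OS — 3×3 array, target PE[2][1]:
  0: (1,1).acc=0  regs=<0,0>
  0: (2,0).acc=0  regs=<0,0>
  0: (2,1).acc=0  regs=<0,0>
  1: (1,1).acc=0  regs=<0,0>
  1: (2,0).acc=0  regs=<0,0>
  1: (2,1).acc=0  regs=<0,0>
  2: (1,1).acc=4  regs=<4,1>
  2: (2,0).acc=42  regs=<6,7>
  2: (2,1).acc=0  regs=<0,0>
  3: (1,1).acc=49  regs=<5,9>
  3: (2,0).acc=50  regs=<2,4>
  3: (2,1).acc=6  regs=<6,1>
  4: (1,1).acc=97  regs=<8,6>
  4: (2,0).acc=62  regs=<3,4>
  4: (2,1).acc=24  regs=<2,9>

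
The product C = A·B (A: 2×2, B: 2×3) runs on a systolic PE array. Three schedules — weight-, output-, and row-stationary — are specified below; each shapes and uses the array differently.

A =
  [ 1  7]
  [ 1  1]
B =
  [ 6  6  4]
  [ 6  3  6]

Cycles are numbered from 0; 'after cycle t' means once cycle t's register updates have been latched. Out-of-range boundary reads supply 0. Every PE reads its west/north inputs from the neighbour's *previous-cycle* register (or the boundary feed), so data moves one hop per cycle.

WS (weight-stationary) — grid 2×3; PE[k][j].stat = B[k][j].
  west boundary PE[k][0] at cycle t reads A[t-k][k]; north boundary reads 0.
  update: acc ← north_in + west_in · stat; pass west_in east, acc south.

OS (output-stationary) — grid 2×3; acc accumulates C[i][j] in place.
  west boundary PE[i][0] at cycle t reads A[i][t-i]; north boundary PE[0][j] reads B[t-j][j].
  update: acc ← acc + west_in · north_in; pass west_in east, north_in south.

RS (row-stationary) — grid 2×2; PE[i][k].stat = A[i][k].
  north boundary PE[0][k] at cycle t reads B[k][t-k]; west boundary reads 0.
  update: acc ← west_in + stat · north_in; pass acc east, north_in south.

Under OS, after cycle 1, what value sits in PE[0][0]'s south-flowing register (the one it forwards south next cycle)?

register = 6

OS (2×3). Following PE[0][0] plus its west/north inputs:
  @0  [0,0]  acc 6  |  →1  ↓6
  @1  [0,0]  acc 48  |  →7  ↓6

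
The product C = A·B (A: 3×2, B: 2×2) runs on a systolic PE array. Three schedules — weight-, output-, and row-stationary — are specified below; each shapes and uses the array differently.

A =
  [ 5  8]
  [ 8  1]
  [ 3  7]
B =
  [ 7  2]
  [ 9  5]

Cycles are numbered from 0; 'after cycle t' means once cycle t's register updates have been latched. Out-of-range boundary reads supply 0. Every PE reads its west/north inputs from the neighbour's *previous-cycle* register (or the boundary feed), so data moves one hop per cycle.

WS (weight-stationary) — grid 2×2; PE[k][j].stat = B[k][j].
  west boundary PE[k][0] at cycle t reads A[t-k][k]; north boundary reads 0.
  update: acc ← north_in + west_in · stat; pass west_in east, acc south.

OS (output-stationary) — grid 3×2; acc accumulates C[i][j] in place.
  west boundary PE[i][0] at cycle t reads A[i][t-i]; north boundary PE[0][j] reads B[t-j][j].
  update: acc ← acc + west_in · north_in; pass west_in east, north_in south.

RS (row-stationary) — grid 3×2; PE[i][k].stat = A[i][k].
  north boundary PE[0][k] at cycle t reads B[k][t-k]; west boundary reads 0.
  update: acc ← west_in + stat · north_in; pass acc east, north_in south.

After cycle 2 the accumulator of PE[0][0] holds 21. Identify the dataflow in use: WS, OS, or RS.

WS [2×2] PE[0][0] across cycles:
  cycle 0: PE[0][0] → acc 35, east 5, south 35
  cycle 1: PE[0][0] → acc 56, east 8, south 56
  cycle 2: PE[0][0] → acc 21, east 3, south 21
OS [3×2] PE[0][0] across cycles:
  cycle 0: PE[0][0] → acc 35, east 5, south 7
  cycle 1: PE[0][0] → acc 107, east 8, south 9
  cycle 2: PE[0][0] → acc 107, east 0, south 0
RS [3×2] PE[0][0] across cycles:
  cycle 0: PE[0][0] → acc 35, east 35, south 7
  cycle 1: PE[0][0] → acc 10, east 10, south 2
  cycle 2: PE[0][0] → acc 0, east 0, south 0

dataflow = WS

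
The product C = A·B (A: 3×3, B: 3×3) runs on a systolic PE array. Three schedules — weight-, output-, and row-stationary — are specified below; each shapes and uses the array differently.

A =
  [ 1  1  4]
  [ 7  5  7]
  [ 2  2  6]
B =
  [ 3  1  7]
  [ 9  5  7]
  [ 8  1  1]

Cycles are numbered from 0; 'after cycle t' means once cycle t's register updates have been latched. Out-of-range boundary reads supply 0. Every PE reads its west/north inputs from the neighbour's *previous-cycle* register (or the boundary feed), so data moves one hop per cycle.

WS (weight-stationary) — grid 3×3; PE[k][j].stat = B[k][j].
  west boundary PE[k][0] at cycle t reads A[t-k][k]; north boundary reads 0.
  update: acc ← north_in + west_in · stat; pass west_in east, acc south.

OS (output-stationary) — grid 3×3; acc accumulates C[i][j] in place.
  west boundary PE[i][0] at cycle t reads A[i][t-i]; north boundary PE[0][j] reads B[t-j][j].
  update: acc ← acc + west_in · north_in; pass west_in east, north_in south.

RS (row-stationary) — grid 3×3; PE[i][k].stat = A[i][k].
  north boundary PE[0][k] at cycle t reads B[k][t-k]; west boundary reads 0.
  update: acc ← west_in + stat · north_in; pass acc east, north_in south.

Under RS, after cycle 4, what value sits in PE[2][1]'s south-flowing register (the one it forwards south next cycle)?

register = 5

RS on a 3×3 grid — tracing PE[2][1] and its feeders:
  [0] (1,1) acc=0 (h:0 v:0)
  [0] (2,0) acc=0 (h:0 v:0)
  [0] (2,1) acc=0 (h:0 v:0)
  [1] (1,1) acc=0 (h:0 v:0)
  [1] (2,0) acc=0 (h:0 v:0)
  [1] (2,1) acc=0 (h:0 v:0)
  [2] (1,1) acc=66 (h:66 v:9)
  [2] (2,0) acc=6 (h:6 v:3)
  [2] (2,1) acc=0 (h:0 v:0)
  [3] (1,1) acc=32 (h:32 v:5)
  [3] (2,0) acc=2 (h:2 v:1)
  [3] (2,1) acc=24 (h:24 v:9)
  [4] (1,1) acc=84 (h:84 v:7)
  [4] (2,0) acc=14 (h:14 v:7)
  [4] (2,1) acc=12 (h:12 v:5)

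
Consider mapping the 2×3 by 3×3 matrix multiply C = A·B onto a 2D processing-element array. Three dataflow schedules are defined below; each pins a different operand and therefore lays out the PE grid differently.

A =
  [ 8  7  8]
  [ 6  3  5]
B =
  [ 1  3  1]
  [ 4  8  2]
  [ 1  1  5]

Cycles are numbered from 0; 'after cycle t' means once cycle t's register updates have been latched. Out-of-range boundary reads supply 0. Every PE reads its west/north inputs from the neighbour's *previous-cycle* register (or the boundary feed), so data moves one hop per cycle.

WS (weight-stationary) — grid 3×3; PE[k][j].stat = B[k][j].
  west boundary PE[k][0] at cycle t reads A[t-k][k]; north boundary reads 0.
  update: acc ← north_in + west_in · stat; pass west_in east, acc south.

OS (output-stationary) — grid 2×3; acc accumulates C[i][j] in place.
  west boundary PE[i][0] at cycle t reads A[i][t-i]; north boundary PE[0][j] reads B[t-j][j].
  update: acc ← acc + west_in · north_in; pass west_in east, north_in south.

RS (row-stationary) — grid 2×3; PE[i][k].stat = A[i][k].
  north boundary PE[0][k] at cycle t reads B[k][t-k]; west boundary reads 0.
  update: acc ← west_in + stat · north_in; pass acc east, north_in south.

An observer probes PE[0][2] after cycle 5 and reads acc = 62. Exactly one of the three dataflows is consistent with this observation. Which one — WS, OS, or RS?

WS (3×3 grid), PE[0][2]:
  @0  [0,2]  acc 0  |  →0  ↓0
  @1  [0,2]  acc 0  |  →0  ↓0
  @2  [0,2]  acc 8  |  →8  ↓8
  @3  [0,2]  acc 6  |  →6  ↓6
  @4  [0,2]  acc 0  |  →0  ↓0
  @5  [0,2]  acc 0  |  →0  ↓0
OS (2×3 grid), PE[0][2]:
  @0  [0,2]  acc 0  |  →0  ↓0
  @1  [0,2]  acc 0  |  →0  ↓0
  @2  [0,2]  acc 8  |  →8  ↓1
  @3  [0,2]  acc 22  |  →7  ↓2
  @4  [0,2]  acc 62  |  →8  ↓5
  @5  [0,2]  acc 62  |  →0  ↓0
RS (2×3 grid), PE[0][2]:
  @0  [0,2]  acc 0  |  →0  ↓0
  @1  [0,2]  acc 0  |  →0  ↓0
  @2  [0,2]  acc 44  |  →44  ↓1
  @3  [0,2]  acc 88  |  →88  ↓1
  @4  [0,2]  acc 62  |  →62  ↓5
  @5  [0,2]  acc 0  |  →0  ↓0

dataflow = OS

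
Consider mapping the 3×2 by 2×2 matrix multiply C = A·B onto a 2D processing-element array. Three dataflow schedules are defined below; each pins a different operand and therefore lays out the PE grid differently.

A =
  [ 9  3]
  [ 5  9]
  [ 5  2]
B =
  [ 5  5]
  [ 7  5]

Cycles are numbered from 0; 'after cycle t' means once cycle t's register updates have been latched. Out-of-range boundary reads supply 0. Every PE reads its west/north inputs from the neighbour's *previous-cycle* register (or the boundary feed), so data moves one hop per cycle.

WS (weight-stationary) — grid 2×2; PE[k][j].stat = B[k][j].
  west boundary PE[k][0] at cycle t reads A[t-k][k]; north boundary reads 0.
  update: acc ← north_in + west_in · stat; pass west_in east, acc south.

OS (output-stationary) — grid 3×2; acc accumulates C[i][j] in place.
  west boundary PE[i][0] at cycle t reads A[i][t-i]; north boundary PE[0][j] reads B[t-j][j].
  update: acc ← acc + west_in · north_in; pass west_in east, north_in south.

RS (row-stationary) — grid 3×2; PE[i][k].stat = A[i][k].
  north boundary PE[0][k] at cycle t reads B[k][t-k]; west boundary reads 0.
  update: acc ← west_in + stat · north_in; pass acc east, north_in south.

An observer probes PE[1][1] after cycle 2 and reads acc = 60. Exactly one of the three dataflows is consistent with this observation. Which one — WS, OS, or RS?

dataflow = WS

WS [2×2] PE[1][1] across cycles:
  step 0 · PE1,1: acc=0; fwd→0 fwd↓0
  step 1 · PE1,1: acc=0; fwd→0 fwd↓0
  step 2 · PE1,1: acc=60; fwd→3 fwd↓60
OS [3×2] PE[1][1] across cycles:
  step 0 · PE1,1: acc=0; fwd→0 fwd↓0
  step 1 · PE1,1: acc=0; fwd→0 fwd↓0
  step 2 · PE1,1: acc=25; fwd→5 fwd↓5
RS [3×2] PE[1][1] across cycles:
  step 0 · PE1,1: acc=0; fwd→0 fwd↓0
  step 1 · PE1,1: acc=0; fwd→0 fwd↓0
  step 2 · PE1,1: acc=88; fwd→88 fwd↓7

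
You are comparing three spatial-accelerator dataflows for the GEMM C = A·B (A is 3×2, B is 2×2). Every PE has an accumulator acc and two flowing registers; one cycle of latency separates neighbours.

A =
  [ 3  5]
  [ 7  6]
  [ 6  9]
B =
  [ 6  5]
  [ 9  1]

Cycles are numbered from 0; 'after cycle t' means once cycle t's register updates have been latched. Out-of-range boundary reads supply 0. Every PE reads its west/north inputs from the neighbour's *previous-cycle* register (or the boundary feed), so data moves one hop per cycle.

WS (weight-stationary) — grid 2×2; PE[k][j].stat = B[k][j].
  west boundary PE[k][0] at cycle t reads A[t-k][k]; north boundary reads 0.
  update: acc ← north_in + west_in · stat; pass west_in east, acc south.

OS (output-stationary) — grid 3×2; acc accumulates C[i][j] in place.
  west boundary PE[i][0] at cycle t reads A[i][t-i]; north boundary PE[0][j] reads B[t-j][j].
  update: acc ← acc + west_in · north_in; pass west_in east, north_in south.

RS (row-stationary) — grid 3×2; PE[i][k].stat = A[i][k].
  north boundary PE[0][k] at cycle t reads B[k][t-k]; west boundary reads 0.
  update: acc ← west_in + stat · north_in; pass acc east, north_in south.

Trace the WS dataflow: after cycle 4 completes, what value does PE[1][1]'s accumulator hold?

PE[1][1].acc = 39

WS (2×2). Following PE[1][1] plus its west/north inputs:
  cycle 0: PE[0][1] → acc 0, east 0, south 0
  cycle 0: PE[1][0] → acc 0, east 0, south 0
  cycle 0: PE[1][1] → acc 0, east 0, south 0
  cycle 1: PE[0][1] → acc 15, east 3, south 15
  cycle 1: PE[1][0] → acc 63, east 5, south 63
  cycle 1: PE[1][1] → acc 0, east 0, south 0
  cycle 2: PE[0][1] → acc 35, east 7, south 35
  cycle 2: PE[1][0] → acc 96, east 6, south 96
  cycle 2: PE[1][1] → acc 20, east 5, south 20
  cycle 3: PE[0][1] → acc 30, east 6, south 30
  cycle 3: PE[1][0] → acc 117, east 9, south 117
  cycle 3: PE[1][1] → acc 41, east 6, south 41
  cycle 4: PE[0][1] → acc 0, east 0, south 0
  cycle 4: PE[1][0] → acc 0, east 0, south 0
  cycle 4: PE[1][1] → acc 39, east 9, south 39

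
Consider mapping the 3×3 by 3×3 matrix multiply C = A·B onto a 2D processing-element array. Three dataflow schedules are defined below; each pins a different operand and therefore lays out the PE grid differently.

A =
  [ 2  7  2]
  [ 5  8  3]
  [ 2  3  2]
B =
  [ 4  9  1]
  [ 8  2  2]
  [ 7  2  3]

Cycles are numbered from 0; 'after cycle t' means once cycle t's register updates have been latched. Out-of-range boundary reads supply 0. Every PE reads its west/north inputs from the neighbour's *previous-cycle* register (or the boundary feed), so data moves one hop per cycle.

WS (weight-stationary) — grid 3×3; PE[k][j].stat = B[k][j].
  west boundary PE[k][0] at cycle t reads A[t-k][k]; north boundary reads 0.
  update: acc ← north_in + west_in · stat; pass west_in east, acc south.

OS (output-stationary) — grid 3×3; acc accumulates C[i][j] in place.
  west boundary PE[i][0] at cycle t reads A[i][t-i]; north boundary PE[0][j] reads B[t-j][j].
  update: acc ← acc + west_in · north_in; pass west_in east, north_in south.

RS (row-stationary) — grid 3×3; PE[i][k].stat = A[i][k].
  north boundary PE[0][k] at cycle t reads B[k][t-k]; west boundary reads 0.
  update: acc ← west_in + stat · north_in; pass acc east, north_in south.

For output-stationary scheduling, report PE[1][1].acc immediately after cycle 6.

PE[1][1].acc = 67

OS 3×3: PE[1][1] cycle-by-cycle (with neighbour feeds):
  after 0 — PE[0][1] acc=0, pass-E 0, pass-S 0
  after 0 — PE[1][0] acc=0, pass-E 0, pass-S 0
  after 0 — PE[1][1] acc=0, pass-E 0, pass-S 0
  after 1 — PE[0][1] acc=18, pass-E 2, pass-S 9
  after 1 — PE[1][0] acc=20, pass-E 5, pass-S 4
  after 1 — PE[1][1] acc=0, pass-E 0, pass-S 0
  after 2 — PE[0][1] acc=32, pass-E 7, pass-S 2
  after 2 — PE[1][0] acc=84, pass-E 8, pass-S 8
  after 2 — PE[1][1] acc=45, pass-E 5, pass-S 9
  after 3 — PE[0][1] acc=36, pass-E 2, pass-S 2
  after 3 — PE[1][0] acc=105, pass-E 3, pass-S 7
  after 3 — PE[1][1] acc=61, pass-E 8, pass-S 2
  after 4 — PE[0][1] acc=36, pass-E 0, pass-S 0
  after 4 — PE[1][0] acc=105, pass-E 0, pass-S 0
  after 4 — PE[1][1] acc=67, pass-E 3, pass-S 2
  after 5 — PE[0][1] acc=36, pass-E 0, pass-S 0
  after 5 — PE[1][0] acc=105, pass-E 0, pass-S 0
  after 5 — PE[1][1] acc=67, pass-E 0, pass-S 0
  after 6 — PE[0][1] acc=36, pass-E 0, pass-S 0
  after 6 — PE[1][0] acc=105, pass-E 0, pass-S 0
  after 6 — PE[1][1] acc=67, pass-E 0, pass-S 0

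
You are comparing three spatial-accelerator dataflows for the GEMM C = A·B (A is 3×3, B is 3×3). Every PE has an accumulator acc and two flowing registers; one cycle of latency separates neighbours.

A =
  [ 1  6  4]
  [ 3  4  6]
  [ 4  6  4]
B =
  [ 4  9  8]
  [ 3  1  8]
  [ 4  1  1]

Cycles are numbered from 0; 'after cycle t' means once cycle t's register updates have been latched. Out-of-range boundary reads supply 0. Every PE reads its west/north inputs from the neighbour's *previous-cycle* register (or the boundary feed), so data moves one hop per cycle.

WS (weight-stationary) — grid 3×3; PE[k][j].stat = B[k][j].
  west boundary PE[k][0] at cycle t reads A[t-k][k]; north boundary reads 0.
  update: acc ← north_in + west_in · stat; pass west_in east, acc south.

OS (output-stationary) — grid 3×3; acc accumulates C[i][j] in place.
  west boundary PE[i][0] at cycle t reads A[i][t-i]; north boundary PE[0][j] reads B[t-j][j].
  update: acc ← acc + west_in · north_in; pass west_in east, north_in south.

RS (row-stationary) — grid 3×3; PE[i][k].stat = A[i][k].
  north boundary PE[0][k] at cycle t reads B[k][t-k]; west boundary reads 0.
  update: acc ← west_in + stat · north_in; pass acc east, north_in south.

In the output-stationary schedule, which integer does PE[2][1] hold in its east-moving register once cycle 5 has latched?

register = 4

OS 3×3: PE[2][1] cycle-by-cycle (with neighbour feeds):
  [0] (1,1) acc=0 (h:0 v:0)
  [0] (2,0) acc=0 (h:0 v:0)
  [0] (2,1) acc=0 (h:0 v:0)
  [1] (1,1) acc=0 (h:0 v:0)
  [1] (2,0) acc=0 (h:0 v:0)
  [1] (2,1) acc=0 (h:0 v:0)
  [2] (1,1) acc=27 (h:3 v:9)
  [2] (2,0) acc=16 (h:4 v:4)
  [2] (2,1) acc=0 (h:0 v:0)
  [3] (1,1) acc=31 (h:4 v:1)
  [3] (2,0) acc=34 (h:6 v:3)
  [3] (2,1) acc=36 (h:4 v:9)
  [4] (1,1) acc=37 (h:6 v:1)
  [4] (2,0) acc=50 (h:4 v:4)
  [4] (2,1) acc=42 (h:6 v:1)
  [5] (1,1) acc=37 (h:0 v:0)
  [5] (2,0) acc=50 (h:0 v:0)
  [5] (2,1) acc=46 (h:4 v:1)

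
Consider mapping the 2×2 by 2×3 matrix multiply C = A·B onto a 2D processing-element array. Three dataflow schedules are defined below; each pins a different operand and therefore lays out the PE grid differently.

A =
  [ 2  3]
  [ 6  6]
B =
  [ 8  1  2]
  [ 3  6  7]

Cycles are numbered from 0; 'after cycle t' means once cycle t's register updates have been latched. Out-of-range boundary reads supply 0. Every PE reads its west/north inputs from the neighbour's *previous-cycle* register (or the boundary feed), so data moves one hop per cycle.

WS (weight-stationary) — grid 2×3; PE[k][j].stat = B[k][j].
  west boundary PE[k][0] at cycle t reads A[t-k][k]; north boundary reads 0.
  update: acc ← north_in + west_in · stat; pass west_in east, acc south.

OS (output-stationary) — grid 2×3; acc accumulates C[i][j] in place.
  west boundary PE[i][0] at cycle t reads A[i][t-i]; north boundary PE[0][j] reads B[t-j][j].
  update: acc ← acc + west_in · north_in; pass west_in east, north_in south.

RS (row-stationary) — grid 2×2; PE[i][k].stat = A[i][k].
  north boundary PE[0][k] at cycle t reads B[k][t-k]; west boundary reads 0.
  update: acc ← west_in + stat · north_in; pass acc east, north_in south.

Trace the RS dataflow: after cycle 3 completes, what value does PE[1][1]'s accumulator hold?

Tracing RS — 2×2 array, target PE[1][1]:
  cycle 0: PE[0][1] → acc 0, east 0, south 0
  cycle 0: PE[1][0] → acc 0, east 0, south 0
  cycle 0: PE[1][1] → acc 0, east 0, south 0
  cycle 1: PE[0][1] → acc 25, east 25, south 3
  cycle 1: PE[1][0] → acc 48, east 48, south 8
  cycle 1: PE[1][1] → acc 0, east 0, south 0
  cycle 2: PE[0][1] → acc 20, east 20, south 6
  cycle 2: PE[1][0] → acc 6, east 6, south 1
  cycle 2: PE[1][1] → acc 66, east 66, south 3
  cycle 3: PE[0][1] → acc 25, east 25, south 7
  cycle 3: PE[1][0] → acc 12, east 12, south 2
  cycle 3: PE[1][1] → acc 42, east 42, south 6

PE[1][1].acc = 42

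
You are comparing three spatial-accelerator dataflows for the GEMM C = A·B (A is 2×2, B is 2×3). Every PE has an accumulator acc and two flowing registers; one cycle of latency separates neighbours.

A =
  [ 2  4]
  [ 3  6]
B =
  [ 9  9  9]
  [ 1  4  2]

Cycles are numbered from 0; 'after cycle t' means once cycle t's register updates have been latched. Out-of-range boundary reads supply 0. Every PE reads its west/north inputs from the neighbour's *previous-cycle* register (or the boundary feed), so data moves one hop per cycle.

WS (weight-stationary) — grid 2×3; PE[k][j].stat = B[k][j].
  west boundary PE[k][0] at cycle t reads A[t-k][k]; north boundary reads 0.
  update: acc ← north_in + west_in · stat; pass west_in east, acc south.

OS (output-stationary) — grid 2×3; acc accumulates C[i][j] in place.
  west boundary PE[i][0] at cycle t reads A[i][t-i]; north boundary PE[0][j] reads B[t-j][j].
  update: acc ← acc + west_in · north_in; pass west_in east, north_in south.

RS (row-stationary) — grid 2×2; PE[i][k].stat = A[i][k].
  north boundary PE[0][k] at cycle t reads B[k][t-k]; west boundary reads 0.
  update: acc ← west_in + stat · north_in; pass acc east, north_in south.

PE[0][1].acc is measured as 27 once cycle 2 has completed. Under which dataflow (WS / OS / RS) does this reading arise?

dataflow = WS

WS (2×3 grid), PE[0][1]:
  after 0 — PE[0][1] acc=0, pass-E 0, pass-S 0
  after 1 — PE[0][1] acc=18, pass-E 2, pass-S 18
  after 2 — PE[0][1] acc=27, pass-E 3, pass-S 27
OS (2×3 grid), PE[0][1]:
  after 0 — PE[0][1] acc=0, pass-E 0, pass-S 0
  after 1 — PE[0][1] acc=18, pass-E 2, pass-S 9
  after 2 — PE[0][1] acc=34, pass-E 4, pass-S 4
RS (2×2 grid), PE[0][1]:
  after 0 — PE[0][1] acc=0, pass-E 0, pass-S 0
  after 1 — PE[0][1] acc=22, pass-E 22, pass-S 1
  after 2 — PE[0][1] acc=34, pass-E 34, pass-S 4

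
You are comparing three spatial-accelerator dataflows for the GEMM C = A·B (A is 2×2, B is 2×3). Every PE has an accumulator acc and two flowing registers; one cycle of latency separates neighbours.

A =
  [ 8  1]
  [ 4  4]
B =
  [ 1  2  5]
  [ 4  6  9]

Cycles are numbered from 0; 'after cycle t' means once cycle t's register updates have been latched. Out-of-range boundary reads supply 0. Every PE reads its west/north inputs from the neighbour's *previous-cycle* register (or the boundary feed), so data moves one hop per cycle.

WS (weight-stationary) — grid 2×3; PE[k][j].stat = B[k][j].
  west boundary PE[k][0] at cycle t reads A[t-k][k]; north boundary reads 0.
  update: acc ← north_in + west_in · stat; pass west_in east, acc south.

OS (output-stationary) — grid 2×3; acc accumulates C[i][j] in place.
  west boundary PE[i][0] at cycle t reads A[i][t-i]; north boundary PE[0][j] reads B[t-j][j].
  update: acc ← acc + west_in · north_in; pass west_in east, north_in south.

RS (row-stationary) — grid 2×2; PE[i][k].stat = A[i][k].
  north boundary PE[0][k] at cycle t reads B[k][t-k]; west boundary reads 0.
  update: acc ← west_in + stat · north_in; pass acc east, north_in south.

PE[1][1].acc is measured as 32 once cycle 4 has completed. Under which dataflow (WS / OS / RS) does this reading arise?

— WS: 2×3; PE[1][1] trace:
  t=0 PE[1][1]: acc=0 h=0 v=0
  t=1 PE[1][1]: acc=0 h=0 v=0
  t=2 PE[1][1]: acc=22 h=1 v=22
  t=3 PE[1][1]: acc=32 h=4 v=32
  t=4 PE[1][1]: acc=0 h=0 v=0
— OS: 2×3; PE[1][1] trace:
  t=0 PE[1][1]: acc=0 h=0 v=0
  t=1 PE[1][1]: acc=0 h=0 v=0
  t=2 PE[1][1]: acc=8 h=4 v=2
  t=3 PE[1][1]: acc=32 h=4 v=6
  t=4 PE[1][1]: acc=32 h=0 v=0
— RS: 2×2; PE[1][1] trace:
  t=0 PE[1][1]: acc=0 h=0 v=0
  t=1 PE[1][1]: acc=0 h=0 v=0
  t=2 PE[1][1]: acc=20 h=20 v=4
  t=3 PE[1][1]: acc=32 h=32 v=6
  t=4 PE[1][1]: acc=56 h=56 v=9

dataflow = OS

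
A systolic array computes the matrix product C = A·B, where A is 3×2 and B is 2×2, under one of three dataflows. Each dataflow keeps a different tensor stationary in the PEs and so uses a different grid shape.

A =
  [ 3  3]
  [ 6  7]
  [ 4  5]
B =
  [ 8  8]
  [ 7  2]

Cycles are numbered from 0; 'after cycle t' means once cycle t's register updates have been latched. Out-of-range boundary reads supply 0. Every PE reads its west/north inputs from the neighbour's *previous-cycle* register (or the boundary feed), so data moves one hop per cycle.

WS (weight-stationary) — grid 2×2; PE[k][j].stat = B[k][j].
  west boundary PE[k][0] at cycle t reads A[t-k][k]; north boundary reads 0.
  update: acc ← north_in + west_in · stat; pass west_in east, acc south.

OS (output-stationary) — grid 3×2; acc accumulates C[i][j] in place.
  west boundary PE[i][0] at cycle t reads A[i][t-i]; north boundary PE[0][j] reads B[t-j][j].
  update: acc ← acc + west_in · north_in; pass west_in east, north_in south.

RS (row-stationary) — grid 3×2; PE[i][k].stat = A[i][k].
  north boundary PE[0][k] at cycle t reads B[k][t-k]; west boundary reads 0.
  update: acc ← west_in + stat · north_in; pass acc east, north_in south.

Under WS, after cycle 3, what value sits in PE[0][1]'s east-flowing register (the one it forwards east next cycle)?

WS on a 2×2 grid — tracing PE[0][1] and its feeders:
  cycle 0: PE[0][0] → acc 24, east 3, south 24
  cycle 0: PE[0][1] → acc 0, east 0, south 0
  cycle 1: PE[0][0] → acc 48, east 6, south 48
  cycle 1: PE[0][1] → acc 24, east 3, south 24
  cycle 2: PE[0][0] → acc 32, east 4, south 32
  cycle 2: PE[0][1] → acc 48, east 6, south 48
  cycle 3: PE[0][0] → acc 0, east 0, south 0
  cycle 3: PE[0][1] → acc 32, east 4, south 32

register = 4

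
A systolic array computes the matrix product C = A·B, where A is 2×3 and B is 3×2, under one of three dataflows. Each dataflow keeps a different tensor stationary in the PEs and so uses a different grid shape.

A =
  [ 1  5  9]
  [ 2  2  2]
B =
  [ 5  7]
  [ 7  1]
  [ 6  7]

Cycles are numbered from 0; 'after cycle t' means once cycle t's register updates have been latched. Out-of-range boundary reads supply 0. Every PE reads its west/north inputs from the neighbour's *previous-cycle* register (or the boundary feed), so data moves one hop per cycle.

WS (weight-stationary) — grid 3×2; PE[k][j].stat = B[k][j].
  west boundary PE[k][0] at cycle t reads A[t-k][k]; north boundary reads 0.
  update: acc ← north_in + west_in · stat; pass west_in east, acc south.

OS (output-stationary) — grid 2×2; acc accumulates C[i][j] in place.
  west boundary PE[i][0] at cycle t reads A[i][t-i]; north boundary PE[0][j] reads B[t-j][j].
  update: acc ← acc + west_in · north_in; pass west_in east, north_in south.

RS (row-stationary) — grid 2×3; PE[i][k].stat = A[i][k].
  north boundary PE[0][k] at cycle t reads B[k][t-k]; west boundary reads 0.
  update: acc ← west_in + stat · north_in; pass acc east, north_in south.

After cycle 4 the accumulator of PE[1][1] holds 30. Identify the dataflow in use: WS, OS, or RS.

Under WS (3×2), PE[1][1]:
  [0] (1,1) acc=0 (h:0 v:0)
  [1] (1,1) acc=0 (h:0 v:0)
  [2] (1,1) acc=12 (h:5 v:12)
  [3] (1,1) acc=16 (h:2 v:16)
  [4] (1,1) acc=0 (h:0 v:0)
Under OS (2×2), PE[1][1]:
  [0] (1,1) acc=0 (h:0 v:0)
  [1] (1,1) acc=0 (h:0 v:0)
  [2] (1,1) acc=14 (h:2 v:7)
  [3] (1,1) acc=16 (h:2 v:1)
  [4] (1,1) acc=30 (h:2 v:7)
Under RS (2×3), PE[1][1]:
  [0] (1,1) acc=0 (h:0 v:0)
  [1] (1,1) acc=0 (h:0 v:0)
  [2] (1,1) acc=24 (h:24 v:7)
  [3] (1,1) acc=16 (h:16 v:1)
  [4] (1,1) acc=0 (h:0 v:0)

dataflow = OS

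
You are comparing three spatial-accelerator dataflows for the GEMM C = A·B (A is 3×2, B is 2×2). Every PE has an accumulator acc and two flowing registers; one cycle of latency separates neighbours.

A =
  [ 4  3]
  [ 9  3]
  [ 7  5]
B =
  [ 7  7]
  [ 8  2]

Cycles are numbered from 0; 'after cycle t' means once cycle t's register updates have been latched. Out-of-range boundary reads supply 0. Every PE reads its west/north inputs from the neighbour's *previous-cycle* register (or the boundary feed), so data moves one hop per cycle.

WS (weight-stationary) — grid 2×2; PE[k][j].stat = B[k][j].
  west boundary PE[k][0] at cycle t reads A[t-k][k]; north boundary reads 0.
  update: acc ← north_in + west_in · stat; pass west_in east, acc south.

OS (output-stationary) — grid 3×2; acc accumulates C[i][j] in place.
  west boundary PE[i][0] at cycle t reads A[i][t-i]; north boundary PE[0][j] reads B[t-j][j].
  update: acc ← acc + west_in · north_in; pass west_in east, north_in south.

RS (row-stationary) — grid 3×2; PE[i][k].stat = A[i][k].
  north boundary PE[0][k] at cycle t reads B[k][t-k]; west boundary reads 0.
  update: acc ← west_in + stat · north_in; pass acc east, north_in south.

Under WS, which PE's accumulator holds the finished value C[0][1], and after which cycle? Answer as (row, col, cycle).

(row, col, cycle) = (1, 1, 2)

WS — PE[1][1] is where C[0][1] collects:
  @0  [1,1]  acc 0  |  →0  ↓0
  @1  [1,1]  acc 0  |  →0  ↓0
  @2  [1,1]  acc 34  |  →3  ↓34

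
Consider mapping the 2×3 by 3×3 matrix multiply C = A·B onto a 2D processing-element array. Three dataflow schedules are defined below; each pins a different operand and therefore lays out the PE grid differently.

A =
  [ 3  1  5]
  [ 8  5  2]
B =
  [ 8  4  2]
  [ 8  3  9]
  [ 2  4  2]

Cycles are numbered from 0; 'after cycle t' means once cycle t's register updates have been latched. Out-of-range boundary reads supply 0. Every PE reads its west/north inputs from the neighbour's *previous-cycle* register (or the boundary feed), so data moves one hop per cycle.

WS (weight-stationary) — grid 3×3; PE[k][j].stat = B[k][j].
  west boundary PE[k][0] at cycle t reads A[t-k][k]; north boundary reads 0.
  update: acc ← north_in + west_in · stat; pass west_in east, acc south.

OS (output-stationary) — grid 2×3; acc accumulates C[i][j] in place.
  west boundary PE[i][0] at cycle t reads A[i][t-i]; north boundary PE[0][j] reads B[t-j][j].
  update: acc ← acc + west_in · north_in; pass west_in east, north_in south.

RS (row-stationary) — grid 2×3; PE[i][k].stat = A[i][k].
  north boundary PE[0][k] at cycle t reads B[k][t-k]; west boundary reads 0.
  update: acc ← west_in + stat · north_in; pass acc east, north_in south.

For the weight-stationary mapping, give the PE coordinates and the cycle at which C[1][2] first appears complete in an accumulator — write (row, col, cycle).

(row, col, cycle) = (2, 2, 5)

WS: C[1][2] accumulates in PE[2][2]:
  @0  [2,2]  acc 0  |  →0  ↓0
  @1  [2,2]  acc 0  |  →0  ↓0
  @2  [2,2]  acc 0  |  →0  ↓0
  @3  [2,2]  acc 0  |  →0  ↓0
  @4  [2,2]  acc 25  |  →5  ↓25
  @5  [2,2]  acc 65  |  →2  ↓65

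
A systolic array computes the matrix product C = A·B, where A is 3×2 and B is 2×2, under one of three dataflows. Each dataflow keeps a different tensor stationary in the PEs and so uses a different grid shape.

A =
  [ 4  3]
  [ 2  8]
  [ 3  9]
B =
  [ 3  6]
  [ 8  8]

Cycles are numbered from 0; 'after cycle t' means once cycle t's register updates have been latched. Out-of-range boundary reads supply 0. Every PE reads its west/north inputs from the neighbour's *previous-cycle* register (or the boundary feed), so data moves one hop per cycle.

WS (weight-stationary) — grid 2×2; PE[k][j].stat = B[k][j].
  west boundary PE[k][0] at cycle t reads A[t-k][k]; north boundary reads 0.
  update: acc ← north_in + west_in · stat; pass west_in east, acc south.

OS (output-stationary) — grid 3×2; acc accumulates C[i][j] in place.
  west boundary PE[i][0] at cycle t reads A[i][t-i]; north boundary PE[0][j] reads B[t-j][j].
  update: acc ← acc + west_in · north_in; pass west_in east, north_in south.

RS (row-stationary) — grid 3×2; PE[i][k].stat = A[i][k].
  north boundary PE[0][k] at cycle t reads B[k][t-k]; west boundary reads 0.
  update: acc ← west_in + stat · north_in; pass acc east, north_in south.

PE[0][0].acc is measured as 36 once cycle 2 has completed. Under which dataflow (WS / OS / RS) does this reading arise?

WS [2×2] PE[0][0] across cycles:
  after 0 — PE[0][0] acc=12, pass-E 4, pass-S 12
  after 1 — PE[0][0] acc=6, pass-E 2, pass-S 6
  after 2 — PE[0][0] acc=9, pass-E 3, pass-S 9
OS [3×2] PE[0][0] across cycles:
  after 0 — PE[0][0] acc=12, pass-E 4, pass-S 3
  after 1 — PE[0][0] acc=36, pass-E 3, pass-S 8
  after 2 — PE[0][0] acc=36, pass-E 0, pass-S 0
RS [3×2] PE[0][0] across cycles:
  after 0 — PE[0][0] acc=12, pass-E 12, pass-S 3
  after 1 — PE[0][0] acc=24, pass-E 24, pass-S 6
  after 2 — PE[0][0] acc=0, pass-E 0, pass-S 0

dataflow = OS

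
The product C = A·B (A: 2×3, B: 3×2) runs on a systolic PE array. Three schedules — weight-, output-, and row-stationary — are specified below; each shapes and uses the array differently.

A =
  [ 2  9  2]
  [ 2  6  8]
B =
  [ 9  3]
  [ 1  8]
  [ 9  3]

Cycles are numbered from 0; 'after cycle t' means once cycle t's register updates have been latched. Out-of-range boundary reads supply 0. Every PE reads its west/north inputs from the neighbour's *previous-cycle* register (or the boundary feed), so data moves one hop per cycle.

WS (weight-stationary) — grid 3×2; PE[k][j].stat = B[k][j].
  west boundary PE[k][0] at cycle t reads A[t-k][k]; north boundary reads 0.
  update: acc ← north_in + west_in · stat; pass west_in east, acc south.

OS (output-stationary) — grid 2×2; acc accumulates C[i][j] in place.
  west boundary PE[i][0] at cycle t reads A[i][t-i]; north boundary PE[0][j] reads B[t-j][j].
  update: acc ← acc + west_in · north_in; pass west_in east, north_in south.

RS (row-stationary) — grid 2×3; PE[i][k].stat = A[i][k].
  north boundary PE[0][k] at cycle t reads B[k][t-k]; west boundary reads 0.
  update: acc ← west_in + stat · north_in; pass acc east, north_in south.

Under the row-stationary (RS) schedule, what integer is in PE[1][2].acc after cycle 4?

PE[1][2].acc = 78

RS on a 2×3 grid — tracing PE[1][2] and its feeders:
  after 0 — PE[0][2] acc=0, pass-E 0, pass-S 0
  after 0 — PE[1][1] acc=0, pass-E 0, pass-S 0
  after 0 — PE[1][2] acc=0, pass-E 0, pass-S 0
  after 1 — PE[0][2] acc=0, pass-E 0, pass-S 0
  after 1 — PE[1][1] acc=0, pass-E 0, pass-S 0
  after 1 — PE[1][2] acc=0, pass-E 0, pass-S 0
  after 2 — PE[0][2] acc=45, pass-E 45, pass-S 9
  after 2 — PE[1][1] acc=24, pass-E 24, pass-S 1
  after 2 — PE[1][2] acc=0, pass-E 0, pass-S 0
  after 3 — PE[0][2] acc=84, pass-E 84, pass-S 3
  after 3 — PE[1][1] acc=54, pass-E 54, pass-S 8
  after 3 — PE[1][2] acc=96, pass-E 96, pass-S 9
  after 4 — PE[0][2] acc=0, pass-E 0, pass-S 0
  after 4 — PE[1][1] acc=0, pass-E 0, pass-S 0
  after 4 — PE[1][2] acc=78, pass-E 78, pass-S 3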